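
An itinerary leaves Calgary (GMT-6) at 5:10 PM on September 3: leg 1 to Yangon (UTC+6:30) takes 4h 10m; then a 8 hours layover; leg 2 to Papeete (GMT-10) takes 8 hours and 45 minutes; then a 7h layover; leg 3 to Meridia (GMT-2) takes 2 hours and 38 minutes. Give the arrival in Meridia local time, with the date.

3:43 AM on September 5

Convert departure to UTC: 5:10 PM + 6:00 = 11:10 PM UTC on Sep 3.
Add 4 hours 10 minutes leg 1 → 3:20 AM UTC (Sep 4).
Add 8 hours layover in Yangon → 11:20 AM UTC.
Add 8 hours and 45 minutes leg 2 → 8:05 PM UTC.
Add 7 hours layover in Papeete → 3:05 AM UTC (Sep 5).
Add 2 hours and 38 minutes leg 3 → 5:43 AM UTC.
Meridia is UTC−2:00, so local arrival = 5:43 AM − 2:00 = 3:43 AM on Sep 5.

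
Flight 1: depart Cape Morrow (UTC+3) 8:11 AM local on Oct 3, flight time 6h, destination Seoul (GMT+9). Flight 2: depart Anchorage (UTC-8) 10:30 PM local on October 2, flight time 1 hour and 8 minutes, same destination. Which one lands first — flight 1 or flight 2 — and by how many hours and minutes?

the second, by 3 hours 33 minutes

Flight 1 in UTC: 8:11 AM − 3:00 = 5:11 AM on Oct 3.
+6 hours → arrive 11:11 AM UTC on Oct 3.
Flight 2 in UTC: 10:30 PM + 8:00 = 6:30 AM on Oct 3.
+1 hour and 8 minutes → arrive 7:38 AM UTC on Oct 3.
Flight 2 lands earlier by 3 hours 33 minutes.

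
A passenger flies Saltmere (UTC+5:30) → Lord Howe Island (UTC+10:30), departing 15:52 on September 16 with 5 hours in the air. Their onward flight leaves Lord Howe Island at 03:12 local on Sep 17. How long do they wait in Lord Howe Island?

1 hour 20 minutes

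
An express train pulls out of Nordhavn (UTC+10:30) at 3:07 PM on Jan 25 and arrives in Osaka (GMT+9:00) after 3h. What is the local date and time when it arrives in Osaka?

Convert departure to UTC: 3:07 PM − 10:30 = 4:37 AM UTC on Jan 25.
Add 3 hours travel time → 7:37 AM UTC.
Osaka is UTC+9:00, so local arrival = 7:37 AM + 9:00 = 4:37 PM on Jan 25.

4:37 PM on January 25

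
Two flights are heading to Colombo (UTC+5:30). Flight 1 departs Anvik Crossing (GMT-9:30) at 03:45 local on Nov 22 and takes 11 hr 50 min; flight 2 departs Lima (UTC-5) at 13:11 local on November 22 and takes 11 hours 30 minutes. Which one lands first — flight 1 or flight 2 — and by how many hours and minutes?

Flight 1 in UTC: 03:45 + 9:30 = 13:15 on Nov 22.
+11 hours 50 minutes → arrive 01:05 UTC on Nov 23.
Flight 2 in UTC: 13:11 + 5:00 = 18:11 on Nov 22.
+11 hours and 30 minutes → arrive 05:41 UTC on Nov 23.
Flight 1 lands earlier by 4 hours 36 minutes.

the first, by 4 hours 36 minutes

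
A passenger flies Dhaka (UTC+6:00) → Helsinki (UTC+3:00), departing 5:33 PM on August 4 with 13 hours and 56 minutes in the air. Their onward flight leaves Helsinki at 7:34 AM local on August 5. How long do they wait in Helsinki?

Convert departure to UTC: 5:33 PM − 6:00 = 11:33 AM UTC on Aug 4.
Add 13 hours 56 minutes flight time → 1:29 AM UTC (Aug 5).
Helsinki is UTC+3:00, so local arrival = 1:29 AM + 3:00 = 4:29 AM on Aug 5.
Layover = 7:34 AM − 4:29 AM = 3 hours 5 minutes.

3 hours 5 minutes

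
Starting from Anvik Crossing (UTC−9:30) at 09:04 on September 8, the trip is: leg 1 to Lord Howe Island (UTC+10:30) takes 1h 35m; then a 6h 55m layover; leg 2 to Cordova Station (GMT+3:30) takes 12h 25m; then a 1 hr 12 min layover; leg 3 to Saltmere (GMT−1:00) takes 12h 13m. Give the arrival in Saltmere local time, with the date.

Convert departure to UTC: 09:04 + 9:30 = 18:34 UTC on Sep 8.
Add 1 hour and 35 minutes leg 1 → 20:09 UTC.
Add 6 hours and 55 minutes layover in Lord Howe Island → 03:04 UTC (Sep 9).
Add 12 hours and 25 minutes leg 2 → 15:29 UTC.
Add 1 hour and 12 minutes layover in Cordova Station → 16:41 UTC.
Add 12 hours 13 minutes leg 3 → 04:54 UTC (Sep 10).
Saltmere is UTC−1:00, so local arrival = 04:54 − 1:00 = 03:54 on Sep 10.

03:54 on September 10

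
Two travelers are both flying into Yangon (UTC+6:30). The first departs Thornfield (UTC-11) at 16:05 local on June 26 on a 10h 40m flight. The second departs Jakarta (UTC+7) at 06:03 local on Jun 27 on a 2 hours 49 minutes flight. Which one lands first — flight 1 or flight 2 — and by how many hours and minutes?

the second, by 11 hours 53 minutes

Flight 1 in UTC: 16:05 + 11:00 = 03:05 on Jun 27.
+10 hours 40 minutes → arrive 13:45 UTC on Jun 27.
Flight 2 in UTC: 06:03 − 7:00 = 23:03 on Jun 26.
+2 hours and 49 minutes → arrive 01:52 UTC on Jun 27.
Flight 2 lands earlier by 11 hours 53 minutes.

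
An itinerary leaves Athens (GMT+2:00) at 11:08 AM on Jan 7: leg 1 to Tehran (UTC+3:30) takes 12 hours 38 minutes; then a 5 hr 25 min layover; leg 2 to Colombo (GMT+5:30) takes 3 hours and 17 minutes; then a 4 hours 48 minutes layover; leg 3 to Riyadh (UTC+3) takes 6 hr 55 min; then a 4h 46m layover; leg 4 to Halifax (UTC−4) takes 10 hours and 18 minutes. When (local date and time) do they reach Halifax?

5:15 AM on January 9

Convert departure to UTC: 11:08 AM − 2:00 = 9:08 AM UTC on Jan 7.
Add 12 hours 38 minutes leg 1 → 9:46 PM UTC.
Add 5 hours and 25 minutes layover in Tehran → 3:11 AM UTC (Jan 8).
Add 3 hours 17 minutes leg 2 → 6:28 AM UTC.
Add 4 hours 48 minutes layover in Colombo → 11:16 AM UTC.
Add 6 hours and 55 minutes leg 3 → 6:11 PM UTC.
Add 4 hours and 46 minutes layover in Riyadh → 10:57 PM UTC.
Add 10 hours 18 minutes leg 4 → 9:15 AM UTC (Jan 9).
Halifax is UTC−4:00, so local arrival = 9:15 AM − 4:00 = 5:15 AM on Jan 9.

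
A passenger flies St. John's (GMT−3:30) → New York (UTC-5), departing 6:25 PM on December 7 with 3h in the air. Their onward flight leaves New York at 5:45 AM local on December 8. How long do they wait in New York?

9 hours 50 minutes

Convert departure to UTC: 6:25 PM + 3:30 = 9:55 PM UTC on Dec 7.
Add 3 hours flight time → 12:55 AM UTC (Dec 8).
New York is UTC−5:00, so local arrival = 12:55 AM − 5:00 = 7:55 PM on Dec 7.
Layover = 5:45 AM − 7:55 PM (+1 day) = 9 hours 50 minutes.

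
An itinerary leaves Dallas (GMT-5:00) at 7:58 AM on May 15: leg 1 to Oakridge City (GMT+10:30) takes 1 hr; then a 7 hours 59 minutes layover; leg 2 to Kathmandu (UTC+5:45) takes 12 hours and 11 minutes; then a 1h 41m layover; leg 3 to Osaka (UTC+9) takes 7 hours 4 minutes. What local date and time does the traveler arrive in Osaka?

Convert departure to UTC: 7:58 AM + 5:00 = 12:58 PM UTC on May 15.
Add 1 hour leg 1 → 1:58 PM UTC.
Add 7 hours and 59 minutes layover in Oakridge City → 9:57 PM UTC.
Add 12 hours and 11 minutes leg 2 → 10:08 AM UTC (May 16).
Add 1 hour and 41 minutes layover in Kathmandu → 11:49 AM UTC.
Add 7 hours 4 minutes leg 3 → 6:53 PM UTC.
Osaka is UTC+9:00, so local arrival = 6:53 PM + 9:00 = 3:53 AM on May 17.

3:53 AM on May 17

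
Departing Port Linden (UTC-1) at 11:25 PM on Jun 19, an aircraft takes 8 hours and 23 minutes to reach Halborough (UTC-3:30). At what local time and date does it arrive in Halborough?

5:18 AM on June 20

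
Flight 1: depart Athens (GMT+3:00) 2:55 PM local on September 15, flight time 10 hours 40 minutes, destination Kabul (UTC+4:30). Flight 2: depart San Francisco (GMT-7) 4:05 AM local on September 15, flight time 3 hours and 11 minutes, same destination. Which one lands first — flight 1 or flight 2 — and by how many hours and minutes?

the second, by 8 hours 19 minutes

Flight 1 in UTC: 2:55 PM − 3:00 = 11:55 AM on Sep 15.
+10 hours and 40 minutes → arrive 10:35 PM UTC on Sep 15.
Flight 2 in UTC: 4:05 AM + 7:00 = 11:05 AM on Sep 15.
+3 hours 11 minutes → arrive 2:16 PM UTC on Sep 15.
Flight 2 lands earlier by 8 hours 19 minutes.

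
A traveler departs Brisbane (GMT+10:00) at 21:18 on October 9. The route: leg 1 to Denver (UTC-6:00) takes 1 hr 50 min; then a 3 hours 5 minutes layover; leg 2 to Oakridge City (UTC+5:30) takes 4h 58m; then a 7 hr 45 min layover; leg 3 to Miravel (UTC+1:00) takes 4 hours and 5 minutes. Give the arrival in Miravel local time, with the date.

Convert departure to UTC: 21:18 − 10:00 = 11:18 UTC on Oct 9.
Add 1 hour and 50 minutes leg 1 → 13:08 UTC.
Add 3 hours 5 minutes layover in Denver → 16:13 UTC.
Add 4 hours 58 minutes leg 2 → 21:11 UTC.
Add 7 hours and 45 minutes layover in Oakridge City → 04:56 UTC (Oct 10).
Add 4 hours and 5 minutes leg 3 → 09:01 UTC.
Miravel is UTC+1:00, so local arrival = 09:01 + 1:00 = 10:01 on Oct 10.

10:01 on October 10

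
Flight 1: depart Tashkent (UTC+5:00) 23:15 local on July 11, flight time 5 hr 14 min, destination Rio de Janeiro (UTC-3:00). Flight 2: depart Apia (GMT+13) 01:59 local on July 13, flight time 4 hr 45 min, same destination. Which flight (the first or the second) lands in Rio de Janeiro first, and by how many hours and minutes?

the first, by 18 hours 15 minutes

Flight 1 in UTC: 23:15 − 5:00 = 18:15 on Jul 11.
+5 hours and 14 minutes → arrive 23:29 UTC on Jul 11.
Flight 2 in UTC: 01:59 − 13:00 = 12:59 on Jul 12.
+4 hours and 45 minutes → arrive 17:44 UTC on Jul 12.
Flight 1 lands earlier by 18 hours 15 minutes.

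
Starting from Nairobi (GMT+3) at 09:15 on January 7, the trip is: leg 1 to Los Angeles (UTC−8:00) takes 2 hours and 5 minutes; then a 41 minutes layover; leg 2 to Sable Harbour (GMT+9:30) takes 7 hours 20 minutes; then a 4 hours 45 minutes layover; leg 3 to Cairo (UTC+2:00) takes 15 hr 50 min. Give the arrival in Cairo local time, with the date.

14:56 on January 8

Convert departure to UTC: 09:15 − 3:00 = 06:15 UTC on Jan 7.
Add 2 hours 5 minutes leg 1 → 08:20 UTC.
Add 41 minutes layover in Los Angeles → 09:01 UTC.
Add 7 hours 20 minutes leg 2 → 16:21 UTC.
Add 4 hours and 45 minutes layover in Sable Harbour → 21:06 UTC.
Add 15 hours and 50 minutes leg 3 → 12:56 UTC (Jan 8).
Cairo is UTC+2:00, so local arrival = 12:56 + 2:00 = 14:56 on Jan 8.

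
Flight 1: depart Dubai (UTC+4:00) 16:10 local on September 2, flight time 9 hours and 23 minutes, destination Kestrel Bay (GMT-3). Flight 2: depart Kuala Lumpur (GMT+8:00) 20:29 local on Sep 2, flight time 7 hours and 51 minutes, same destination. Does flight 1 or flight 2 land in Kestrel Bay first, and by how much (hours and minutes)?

the second, by 1 hour 13 minutes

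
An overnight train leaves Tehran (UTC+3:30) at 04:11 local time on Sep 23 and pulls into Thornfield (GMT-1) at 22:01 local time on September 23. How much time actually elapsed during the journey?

22 hours 20 minutes

Departure in UTC: 04:11 − 3:30 = 00:41 on Sep 23.
Arrival in UTC: 22:01 + 1:00 = 23:01 on Sep 23.
Elapsed = 23:01 − 00:41 = 22 hours 20 minutes.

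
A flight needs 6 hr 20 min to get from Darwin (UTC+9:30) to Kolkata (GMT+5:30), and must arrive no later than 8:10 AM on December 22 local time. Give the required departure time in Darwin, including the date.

5:50 AM on December 22

Target arrival in UTC: 8:10 AM − 5:30 = 2:40 AM on Dec 22.
Subtract 6 hours 20 minutes → departure 8:20 PM UTC on Dec 21.
Darwin is UTC+9:30: 8:20 PM + 9:30 = 5:50 AM on Dec 22.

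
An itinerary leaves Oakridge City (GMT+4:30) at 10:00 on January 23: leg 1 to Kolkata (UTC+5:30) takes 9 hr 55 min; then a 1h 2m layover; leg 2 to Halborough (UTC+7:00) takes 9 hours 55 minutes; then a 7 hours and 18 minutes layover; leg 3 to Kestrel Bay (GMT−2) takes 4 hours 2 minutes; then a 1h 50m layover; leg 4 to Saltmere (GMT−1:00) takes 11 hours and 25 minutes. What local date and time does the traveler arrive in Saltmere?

01:57 on Jan 25

Convert departure to UTC: 10:00 − 4:30 = 05:30 UTC on Jan 23.
Add 9 hours 55 minutes leg 1 → 15:25 UTC.
Add 1 hour 2 minutes layover in Kolkata → 16:27 UTC.
Add 9 hours and 55 minutes leg 2 → 02:22 UTC (Jan 24).
Add 7 hours 18 minutes layover in Halborough → 09:40 UTC.
Add 4 hours 2 minutes leg 3 → 13:42 UTC.
Add 1 hour and 50 minutes layover in Kestrel Bay → 15:32 UTC.
Add 11 hours and 25 minutes leg 4 → 02:57 UTC (Jan 25).
Saltmere is UTC−1:00, so local arrival = 02:57 − 1:00 = 01:57 on Jan 25.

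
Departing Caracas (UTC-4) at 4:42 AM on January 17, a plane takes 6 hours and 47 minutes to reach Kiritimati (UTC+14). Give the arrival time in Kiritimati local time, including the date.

5:29 AM on Jan 18

Convert departure to UTC: 4:42 AM + 4:00 = 8:42 AM UTC on Jan 17.
Add 6 hours and 47 minutes travel time → 3:29 PM UTC.
Kiritimati is UTC+14:00, so local arrival = 3:29 PM + 14:00 = 5:29 AM on Jan 18.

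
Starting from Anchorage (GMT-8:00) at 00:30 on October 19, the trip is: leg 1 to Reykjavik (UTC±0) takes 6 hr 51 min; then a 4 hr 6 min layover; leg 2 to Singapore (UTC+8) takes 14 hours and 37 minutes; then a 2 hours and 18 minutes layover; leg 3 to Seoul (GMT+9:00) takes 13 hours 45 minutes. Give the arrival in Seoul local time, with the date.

Convert departure to UTC: 00:30 + 8:00 = 08:30 UTC on Oct 19.
Add 6 hours 51 minutes leg 1 → 15:21 UTC.
Add 4 hours and 6 minutes layover in Reykjavik → 19:27 UTC.
Add 14 hours 37 minutes leg 2 → 10:04 UTC (Oct 20).
Add 2 hours 18 minutes layover in Singapore → 12:22 UTC.
Add 13 hours and 45 minutes leg 3 → 02:07 UTC (Oct 21).
Seoul is UTC+9:00, so local arrival = 02:07 + 9:00 = 11:07 on Oct 21.

11:07 on Oct 21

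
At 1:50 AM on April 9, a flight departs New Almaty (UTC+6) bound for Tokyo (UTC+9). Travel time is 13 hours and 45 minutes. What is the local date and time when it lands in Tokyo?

Convert departure to UTC: 1:50 AM − 6:00 = 7:50 PM UTC on Apr 8.
Add 13 hours and 45 minutes travel time → 9:35 AM UTC (Apr 9).
Tokyo is UTC+9:00, so local arrival = 9:35 AM + 9:00 = 6:35 PM on Apr 9.

6:35 PM on April 9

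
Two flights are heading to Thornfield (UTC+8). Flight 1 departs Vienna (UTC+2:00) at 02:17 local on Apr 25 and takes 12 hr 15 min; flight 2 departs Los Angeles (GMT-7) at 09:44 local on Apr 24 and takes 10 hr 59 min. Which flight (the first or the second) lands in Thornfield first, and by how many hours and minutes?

Flight 1 in UTC: 02:17 − 2:00 = 00:17 on Apr 25.
+12 hours and 15 minutes → arrive 12:32 UTC on Apr 25.
Flight 2 in UTC: 09:44 + 7:00 = 16:44 on Apr 24.
+10 hours 59 minutes → arrive 03:43 UTC on Apr 25.
Flight 2 lands earlier by 8 hours 49 minutes.

the second, by 8 hours 49 minutes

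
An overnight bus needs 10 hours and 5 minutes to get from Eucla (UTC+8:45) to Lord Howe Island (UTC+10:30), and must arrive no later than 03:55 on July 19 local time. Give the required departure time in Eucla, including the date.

16:05 on July 18

Target arrival in UTC: 03:55 − 10:30 = 17:25 on Jul 18.
Subtract 10 hours and 5 minutes → departure 07:20 UTC on Jul 18.
Eucla is UTC+8:45: 07:20 + 8:45 = 16:05 on Jul 18.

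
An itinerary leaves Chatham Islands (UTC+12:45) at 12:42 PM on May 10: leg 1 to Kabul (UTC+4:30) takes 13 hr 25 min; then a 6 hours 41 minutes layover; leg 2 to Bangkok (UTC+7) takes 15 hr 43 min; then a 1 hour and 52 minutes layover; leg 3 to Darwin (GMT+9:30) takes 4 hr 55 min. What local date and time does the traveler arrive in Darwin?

4:03 AM on May 12

Convert departure to UTC: 12:42 PM − 12:45 = 11:57 PM UTC on May 9.
Add 13 hours 25 minutes leg 1 → 1:22 PM UTC (May 10).
Add 6 hours and 41 minutes layover in Kabul → 8:03 PM UTC.
Add 15 hours and 43 minutes leg 2 → 11:46 AM UTC (May 11).
Add 1 hour and 52 minutes layover in Bangkok → 1:38 PM UTC.
Add 4 hours and 55 minutes leg 3 → 6:33 PM UTC.
Darwin is UTC+9:30, so local arrival = 6:33 PM + 9:30 = 4:03 AM on May 12.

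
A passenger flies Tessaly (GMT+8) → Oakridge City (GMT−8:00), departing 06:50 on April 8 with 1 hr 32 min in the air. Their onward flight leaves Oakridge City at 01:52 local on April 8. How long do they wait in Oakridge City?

9 hours 30 minutes

Convert departure to UTC: 06:50 − 8:00 = 22:50 UTC on Apr 7.
Add 1 hour 32 minutes flight time → 00:22 UTC (Apr 8).
Oakridge City is UTC−8:00, so local arrival = 00:22 − 8:00 = 16:22 on Apr 7.
Layover = 01:52 − 16:22 (+1 day) = 9 hours 30 minutes.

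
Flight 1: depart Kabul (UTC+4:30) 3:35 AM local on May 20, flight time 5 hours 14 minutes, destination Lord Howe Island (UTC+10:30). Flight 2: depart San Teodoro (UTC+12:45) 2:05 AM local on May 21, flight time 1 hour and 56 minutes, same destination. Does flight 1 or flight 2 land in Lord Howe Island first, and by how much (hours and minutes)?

the first, by 10 hours 57 minutes

Flight 1 in UTC: 3:35 AM − 4:30 = 11:05 PM on May 19.
+5 hours and 14 minutes → arrive 4:19 AM UTC on May 20.
Flight 2 in UTC: 2:05 AM − 12:45 = 1:20 PM on May 20.
+1 hour and 56 minutes → arrive 3:16 PM UTC on May 20.
Flight 1 lands earlier by 10 hours 57 minutes.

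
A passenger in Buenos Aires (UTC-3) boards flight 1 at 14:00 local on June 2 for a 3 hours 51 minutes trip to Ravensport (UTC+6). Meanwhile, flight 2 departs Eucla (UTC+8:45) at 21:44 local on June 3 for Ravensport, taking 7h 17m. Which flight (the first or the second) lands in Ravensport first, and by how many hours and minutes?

the first, by 23 hours 25 minutes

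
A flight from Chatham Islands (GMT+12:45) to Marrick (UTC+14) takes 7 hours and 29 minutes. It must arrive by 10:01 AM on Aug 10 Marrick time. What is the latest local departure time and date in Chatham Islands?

Target arrival in UTC: 10:01 AM − 14:00 = 8:01 PM on Aug 9.
Subtract 7 hours 29 minutes → departure 12:32 PM UTC on Aug 9.
Chatham Islands is UTC+12:45: 12:32 PM + 12:45 = 1:17 AM on Aug 10.

1:17 AM on August 10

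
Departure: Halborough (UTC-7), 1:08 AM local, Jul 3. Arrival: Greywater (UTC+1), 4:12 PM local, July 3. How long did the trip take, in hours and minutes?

Greywater is 8:00 ahead of Halborough.
Clock-face elapsed time (ignoring zones) is 15 hours 4 minutes.
Actual elapsed = 15 hours 4 minutes − 8:00 = 7 hours 4 minutes.

7 hours 4 minutes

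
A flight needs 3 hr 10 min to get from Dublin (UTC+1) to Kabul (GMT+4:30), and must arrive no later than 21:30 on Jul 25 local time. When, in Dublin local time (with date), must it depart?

Target arrival in UTC: 21:30 − 4:30 = 17:00 on Jul 25.
Subtract 3 hours 10 minutes → departure 13:50 UTC on Jul 25.
Dublin is UTC+1:00: 13:50 + 1:00 = 14:50 on Jul 25.

14:50 on Jul 25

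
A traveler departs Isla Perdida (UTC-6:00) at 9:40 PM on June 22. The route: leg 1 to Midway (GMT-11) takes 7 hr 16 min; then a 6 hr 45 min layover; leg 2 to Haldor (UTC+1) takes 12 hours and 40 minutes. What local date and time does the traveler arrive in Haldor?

7:21 AM on Jun 24

Convert departure to UTC: 9:40 PM + 6:00 = 3:40 AM UTC on Jun 23.
Add 7 hours 16 minutes leg 1 → 10:56 AM UTC.
Add 6 hours and 45 minutes layover in Midway → 5:41 PM UTC.
Add 12 hours 40 minutes leg 2 → 6:21 AM UTC (Jun 24).
Haldor is UTC+1:00, so local arrival = 6:21 AM + 1:00 = 7:21 AM on Jun 24.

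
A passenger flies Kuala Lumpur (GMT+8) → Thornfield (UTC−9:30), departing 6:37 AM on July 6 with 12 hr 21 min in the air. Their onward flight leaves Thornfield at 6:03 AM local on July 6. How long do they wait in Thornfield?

4 hours 35 minutes

Convert departure to UTC: 6:37 AM − 8:00 = 10:37 PM UTC on Jul 5.
Add 12 hours 21 minutes flight time → 10:58 AM UTC (Jul 6).
Thornfield is UTC−9:30, so local arrival = 10:58 AM − 9:30 = 1:28 AM on Jul 6.
Layover = 6:03 AM − 1:28 AM = 4 hours 35 minutes.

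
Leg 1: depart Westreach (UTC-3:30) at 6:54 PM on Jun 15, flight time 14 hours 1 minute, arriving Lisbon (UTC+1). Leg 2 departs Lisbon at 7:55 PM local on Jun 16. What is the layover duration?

Convert departure to UTC: 6:54 PM + 3:30 = 10:24 PM UTC on Jun 15.
Add 14 hours and 1 minute flight time → 12:25 PM UTC (Jun 16).
Lisbon is UTC+1:00, so local arrival = 12:25 PM + 1:00 = 1:25 PM on Jun 16.
Layover = 7:55 PM − 1:25 PM = 6 hours 30 minutes.

6 hours 30 minutes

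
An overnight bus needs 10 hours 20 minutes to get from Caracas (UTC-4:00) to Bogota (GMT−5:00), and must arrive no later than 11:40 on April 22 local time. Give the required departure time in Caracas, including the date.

Target arrival in UTC: 11:40 + 5:00 = 16:40 on Apr 22.
Subtract 10 hours 20 minutes → departure 06:20 UTC on Apr 22.
Caracas is UTC−4:00: 06:20 − 4:00 = 02:20 on Apr 22.

02:20 on April 22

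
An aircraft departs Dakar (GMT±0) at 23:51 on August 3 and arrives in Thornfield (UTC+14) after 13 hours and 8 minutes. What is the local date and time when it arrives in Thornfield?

Dakar is at UTC+0, so departure is already 23:51 UTC on Aug 3.
Add 13 hours 8 minutes travel time → 12:59 UTC (Aug 4).
Thornfield is UTC+14:00, so local arrival = 12:59 + 14:00 = 02:59 on Aug 5.

02:59 on Aug 5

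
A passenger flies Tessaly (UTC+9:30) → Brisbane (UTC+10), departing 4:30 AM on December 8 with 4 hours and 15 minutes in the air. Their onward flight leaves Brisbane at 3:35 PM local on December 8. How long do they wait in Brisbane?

6 hours 20 minutes

Convert departure to UTC: 4:30 AM − 9:30 = 7:00 PM UTC on Dec 7.
Add 4 hours and 15 minutes flight time → 11:15 PM UTC.
Brisbane is UTC+10:00, so local arrival = 11:15 PM + 10:00 = 9:15 AM on Dec 8.
Layover = 3:35 PM − 9:15 AM = 6 hours 20 minutes.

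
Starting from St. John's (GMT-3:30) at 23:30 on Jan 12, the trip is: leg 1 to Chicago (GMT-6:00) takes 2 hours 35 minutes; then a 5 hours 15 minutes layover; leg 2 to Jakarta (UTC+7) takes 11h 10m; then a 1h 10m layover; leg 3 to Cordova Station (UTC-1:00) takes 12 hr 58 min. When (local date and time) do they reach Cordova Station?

Convert departure to UTC: 23:30 + 3:30 = 03:00 UTC on Jan 13.
Add 2 hours 35 minutes leg 1 → 05:35 UTC.
Add 5 hours 15 minutes layover in Chicago → 10:50 UTC.
Add 11 hours and 10 minutes leg 2 → 22:00 UTC.
Add 1 hour 10 minutes layover in Jakarta → 23:10 UTC.
Add 12 hours and 58 minutes leg 3 → 12:08 UTC (Jan 14).
Cordova Station is UTC−1:00, so local arrival = 12:08 − 1:00 = 11:08 on Jan 14.

11:08 on Jan 14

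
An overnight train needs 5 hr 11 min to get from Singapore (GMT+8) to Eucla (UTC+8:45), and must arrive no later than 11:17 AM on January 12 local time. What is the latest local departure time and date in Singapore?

Target arrival in UTC: 11:17 AM − 8:45 = 2:32 AM on Jan 12.
Subtract 5 hours 11 minutes → departure 9:21 PM UTC on Jan 11.
Singapore is UTC+8:00: 9:21 PM + 8:00 = 5:21 AM on Jan 12.

5:21 AM on Jan 12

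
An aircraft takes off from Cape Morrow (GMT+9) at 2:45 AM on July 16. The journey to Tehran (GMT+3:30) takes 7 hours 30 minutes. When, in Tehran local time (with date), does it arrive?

4:45 AM on Jul 16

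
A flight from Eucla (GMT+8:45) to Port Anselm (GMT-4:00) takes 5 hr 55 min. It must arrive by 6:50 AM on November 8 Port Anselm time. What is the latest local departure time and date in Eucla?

1:40 PM on November 8

Target arrival in UTC: 6:50 AM + 4:00 = 10:50 AM on Nov 8.
Subtract 5 hours 55 minutes → departure 4:55 AM UTC on Nov 8.
Eucla is UTC+8:45: 4:55 AM + 8:45 = 1:40 PM on Nov 8.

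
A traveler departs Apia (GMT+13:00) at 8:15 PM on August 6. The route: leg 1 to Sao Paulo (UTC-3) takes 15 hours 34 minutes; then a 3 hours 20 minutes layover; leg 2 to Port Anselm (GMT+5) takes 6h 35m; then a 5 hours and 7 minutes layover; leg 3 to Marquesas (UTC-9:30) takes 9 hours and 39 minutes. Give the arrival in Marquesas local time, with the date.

Convert departure to UTC: 8:15 PM − 13:00 = 7:15 AM UTC on Aug 6.
Add 15 hours 34 minutes leg 1 → 10:49 PM UTC.
Add 3 hours and 20 minutes layover in Sao Paulo → 2:09 AM UTC (Aug 7).
Add 6 hours 35 minutes leg 2 → 8:44 AM UTC.
Add 5 hours and 7 minutes layover in Port Anselm → 1:51 PM UTC.
Add 9 hours 39 minutes leg 3 → 11:30 PM UTC.
Marquesas is UTC−9:30, so local arrival = 11:30 PM − 9:30 = 2:00 PM on Aug 7.

2:00 PM on August 7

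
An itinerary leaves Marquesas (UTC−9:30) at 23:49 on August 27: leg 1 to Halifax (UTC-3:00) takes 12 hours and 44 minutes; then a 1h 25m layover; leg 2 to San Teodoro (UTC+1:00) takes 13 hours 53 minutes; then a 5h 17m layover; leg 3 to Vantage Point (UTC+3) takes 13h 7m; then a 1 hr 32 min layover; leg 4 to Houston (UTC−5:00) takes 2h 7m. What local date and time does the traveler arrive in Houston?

Convert departure to UTC: 23:49 + 9:30 = 09:19 UTC on Aug 28.
Add 12 hours and 44 minutes leg 1 → 22:03 UTC.
Add 1 hour and 25 minutes layover in Halifax → 23:28 UTC.
Add 13 hours and 53 minutes leg 2 → 13:21 UTC (Aug 29).
Add 5 hours 17 minutes layover in San Teodoro → 18:38 UTC.
Add 13 hours and 7 minutes leg 3 → 07:45 UTC (Aug 30).
Add 1 hour 32 minutes layover in Vantage Point → 09:17 UTC.
Add 2 hours and 7 minutes leg 4 → 11:24 UTC.
Houston is UTC−5:00, so local arrival = 11:24 − 5:00 = 06:24 on Aug 30.

06:24 on August 30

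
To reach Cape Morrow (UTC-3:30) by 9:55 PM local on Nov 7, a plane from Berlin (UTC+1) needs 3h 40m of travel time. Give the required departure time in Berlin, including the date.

10:45 PM on Nov 7

Target arrival in UTC: 9:55 PM + 3:30 = 1:25 AM on Nov 8.
Subtract 3 hours 40 minutes → departure 9:45 PM UTC on Nov 7.
Berlin is UTC+1:00: 9:45 PM + 1:00 = 10:45 PM on Nov 7.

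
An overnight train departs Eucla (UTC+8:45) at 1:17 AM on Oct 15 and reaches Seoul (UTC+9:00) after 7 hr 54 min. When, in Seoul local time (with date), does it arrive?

Convert departure to UTC: 1:17 AM − 8:45 = 4:32 PM UTC on Oct 14.
Add 7 hours 54 minutes travel time → 12:26 AM UTC (Oct 15).
Seoul is UTC+9:00, so local arrival = 12:26 AM + 9:00 = 9:26 AM on Oct 15.

9:26 AM on October 15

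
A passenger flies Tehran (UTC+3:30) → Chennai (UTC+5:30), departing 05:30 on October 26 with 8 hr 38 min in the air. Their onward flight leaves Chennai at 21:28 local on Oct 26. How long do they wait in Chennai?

Convert departure to UTC: 05:30 − 3:30 = 02:00 UTC on Oct 26.
Add 8 hours and 38 minutes flight time → 10:38 UTC.
Chennai is UTC+5:30, so local arrival = 10:38 + 5:30 = 16:08 on Oct 26.
Layover = 21:28 − 16:08 = 5 hours 20 minutes.

5 hours 20 minutes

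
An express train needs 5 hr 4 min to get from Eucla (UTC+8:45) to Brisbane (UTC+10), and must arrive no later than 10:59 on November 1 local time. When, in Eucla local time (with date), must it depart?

04:40 on November 1

Target arrival in UTC: 10:59 − 10:00 = 00:59 on Nov 1.
Subtract 5 hours 4 minutes → departure 19:55 UTC on Oct 31.
Eucla is UTC+8:45: 19:55 + 8:45 = 04:40 on Nov 1.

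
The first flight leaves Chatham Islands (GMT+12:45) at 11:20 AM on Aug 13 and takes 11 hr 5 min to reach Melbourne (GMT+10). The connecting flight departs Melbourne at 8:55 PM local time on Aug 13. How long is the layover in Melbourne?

Convert departure to UTC: 11:20 AM − 12:45 = 10:35 PM UTC on Aug 12.
Add 11 hours 5 minutes flight time → 9:40 AM UTC (Aug 13).
Melbourne is UTC+10:00, so local arrival = 9:40 AM + 10:00 = 7:40 PM on Aug 13.
Layover = 8:55 PM − 7:40 PM = 1 hour 15 minutes.

1 hour 15 minutes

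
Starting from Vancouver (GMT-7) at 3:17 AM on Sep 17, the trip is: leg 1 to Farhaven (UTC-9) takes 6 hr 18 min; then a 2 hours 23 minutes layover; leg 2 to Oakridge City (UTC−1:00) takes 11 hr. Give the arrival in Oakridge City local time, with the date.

4:58 AM on Sep 18

Convert departure to UTC: 3:17 AM + 7:00 = 10:17 AM UTC on Sep 17.
Add 6 hours and 18 minutes leg 1 → 4:35 PM UTC.
Add 2 hours 23 minutes layover in Farhaven → 6:58 PM UTC.
Add 11 hours leg 2 → 5:58 AM UTC (Sep 18).
Oakridge City is UTC−1:00, so local arrival = 5:58 AM − 1:00 = 4:58 AM on Sep 18.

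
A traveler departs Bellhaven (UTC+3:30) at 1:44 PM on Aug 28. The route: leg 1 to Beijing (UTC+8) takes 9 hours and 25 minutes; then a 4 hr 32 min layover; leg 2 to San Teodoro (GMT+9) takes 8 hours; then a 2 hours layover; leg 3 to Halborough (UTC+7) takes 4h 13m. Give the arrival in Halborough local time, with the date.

9:24 PM on Aug 29

Convert departure to UTC: 1:44 PM − 3:30 = 10:14 AM UTC on Aug 28.
Add 9 hours and 25 minutes leg 1 → 7:39 PM UTC.
Add 4 hours 32 minutes layover in Beijing → 12:11 AM UTC (Aug 29).
Add 8 hours leg 2 → 8:11 AM UTC.
Add 2 hours layover in San Teodoro → 10:11 AM UTC.
Add 4 hours and 13 minutes leg 3 → 2:24 PM UTC.
Halborough is UTC+7:00, so local arrival = 2:24 PM + 7:00 = 9:24 PM on Aug 29.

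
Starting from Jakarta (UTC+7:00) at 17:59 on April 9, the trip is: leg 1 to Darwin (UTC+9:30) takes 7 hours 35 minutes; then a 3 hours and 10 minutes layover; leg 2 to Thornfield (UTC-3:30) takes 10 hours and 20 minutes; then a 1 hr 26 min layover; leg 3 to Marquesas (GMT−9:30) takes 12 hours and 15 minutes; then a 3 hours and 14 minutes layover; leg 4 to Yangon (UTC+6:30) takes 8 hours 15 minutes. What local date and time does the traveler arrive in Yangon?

Convert departure to UTC: 17:59 − 7:00 = 10:59 UTC on Apr 9.
Add 7 hours and 35 minutes leg 1 → 18:34 UTC.
Add 3 hours and 10 minutes layover in Darwin → 21:44 UTC.
Add 10 hours 20 minutes leg 2 → 08:04 UTC (Apr 10).
Add 1 hour and 26 minutes layover in Thornfield → 09:30 UTC.
Add 12 hours and 15 minutes leg 3 → 21:45 UTC.
Add 3 hours 14 minutes layover in Marquesas → 00:59 UTC (Apr 11).
Add 8 hours 15 minutes leg 4 → 09:14 UTC.
Yangon is UTC+6:30, so local arrival = 09:14 + 6:30 = 15:44 on Apr 11.

15:44 on April 11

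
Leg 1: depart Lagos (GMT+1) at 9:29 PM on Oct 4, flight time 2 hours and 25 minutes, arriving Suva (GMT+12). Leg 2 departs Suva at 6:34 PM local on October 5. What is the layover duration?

7 hours 40 minutes

Convert departure to UTC: 9:29 PM − 1:00 = 8:29 PM UTC on Oct 4.
Add 2 hours and 25 minutes flight time → 10:54 PM UTC.
Suva is UTC+12:00, so local arrival = 10:54 PM + 12:00 = 10:54 AM on Oct 5.
Layover = 6:34 PM − 10:54 AM = 7 hours 40 minutes.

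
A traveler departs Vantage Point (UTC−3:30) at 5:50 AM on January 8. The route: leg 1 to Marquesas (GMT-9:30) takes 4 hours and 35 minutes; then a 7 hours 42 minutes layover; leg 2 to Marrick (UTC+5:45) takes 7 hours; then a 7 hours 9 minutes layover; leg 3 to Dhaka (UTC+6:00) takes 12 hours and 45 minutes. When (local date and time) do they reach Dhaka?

Convert departure to UTC: 5:50 AM + 3:30 = 9:20 AM UTC on Jan 8.
Add 4 hours and 35 minutes leg 1 → 1:55 PM UTC.
Add 7 hours 42 minutes layover in Marquesas → 9:37 PM UTC.
Add 7 hours leg 2 → 4:37 AM UTC (Jan 9).
Add 7 hours 9 minutes layover in Marrick → 11:46 AM UTC.
Add 12 hours and 45 minutes leg 3 → 12:31 AM UTC (Jan 10).
Dhaka is UTC+6:00, so local arrival = 12:31 AM + 6:00 = 6:31 AM on Jan 10.

6:31 AM on January 10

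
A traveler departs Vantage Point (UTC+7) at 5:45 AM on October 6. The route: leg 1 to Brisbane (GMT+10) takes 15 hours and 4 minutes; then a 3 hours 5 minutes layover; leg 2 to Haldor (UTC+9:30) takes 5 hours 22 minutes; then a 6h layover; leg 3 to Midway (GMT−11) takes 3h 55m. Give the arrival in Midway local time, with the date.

9:11 PM on October 6

Convert departure to UTC: 5:45 AM − 7:00 = 10:45 PM UTC on Oct 5.
Add 15 hours 4 minutes leg 1 → 1:49 PM UTC (Oct 6).
Add 3 hours and 5 minutes layover in Brisbane → 4:54 PM UTC.
Add 5 hours and 22 minutes leg 2 → 10:16 PM UTC.
Add 6 hours layover in Haldor → 4:16 AM UTC (Oct 7).
Add 3 hours and 55 minutes leg 3 → 8:11 AM UTC.
Midway is UTC−11:00, so local arrival = 8:11 AM − 11:00 = 9:11 PM on Oct 6.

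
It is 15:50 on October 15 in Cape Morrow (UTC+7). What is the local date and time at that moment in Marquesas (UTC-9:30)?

Marquesas is 16:30 behind Cape Morrow.
Shift by the zone difference: 15:50 − 16:30 = 23:20 on Oct 14 in Marquesas.

23:20 on Oct 14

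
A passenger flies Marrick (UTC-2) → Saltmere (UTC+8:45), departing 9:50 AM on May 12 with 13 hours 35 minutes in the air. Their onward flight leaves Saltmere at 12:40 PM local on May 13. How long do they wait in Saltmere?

2 hours 30 minutes

Convert departure to UTC: 9:50 AM + 2:00 = 11:50 AM UTC on May 12.
Add 13 hours 35 minutes flight time → 1:25 AM UTC (May 13).
Saltmere is UTC+8:45, so local arrival = 1:25 AM + 8:45 = 10:10 AM on May 13.
Layover = 12:40 PM − 10:10 AM = 2 hours 30 minutes.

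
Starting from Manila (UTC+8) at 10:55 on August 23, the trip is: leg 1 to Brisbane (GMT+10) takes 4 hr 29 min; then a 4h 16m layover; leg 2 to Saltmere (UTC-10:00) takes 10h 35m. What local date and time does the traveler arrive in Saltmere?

Convert departure to UTC: 10:55 − 8:00 = 02:55 UTC on Aug 23.
Add 4 hours 29 minutes leg 1 → 07:24 UTC.
Add 4 hours and 16 minutes layover in Brisbane → 11:40 UTC.
Add 10 hours and 35 minutes leg 2 → 22:15 UTC.
Saltmere is UTC−10:00, so local arrival = 22:15 − 10:00 = 12:15 on Aug 23.

12:15 on August 23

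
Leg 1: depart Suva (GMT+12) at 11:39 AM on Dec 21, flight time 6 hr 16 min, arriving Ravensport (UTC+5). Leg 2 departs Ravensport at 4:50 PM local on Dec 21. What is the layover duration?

Convert departure to UTC: 11:39 AM − 12:00 = 11:39 PM UTC on Dec 20.
Add 6 hours 16 minutes flight time → 5:55 AM UTC (Dec 21).
Ravensport is UTC+5:00, so local arrival = 5:55 AM + 5:00 = 10:55 AM on Dec 21.
Layover = 4:50 PM − 10:55 AM = 5 hours 55 minutes.

5 hours 55 minutes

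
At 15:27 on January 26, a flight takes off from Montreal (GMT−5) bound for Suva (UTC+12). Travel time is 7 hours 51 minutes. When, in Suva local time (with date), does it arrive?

Convert departure to UTC: 15:27 + 5:00 = 20:27 UTC on Jan 26.
Add 7 hours and 51 minutes travel time → 04:18 UTC (Jan 27).
Suva is UTC+12:00, so local arrival = 04:18 + 12:00 = 16:18 on Jan 27.

16:18 on January 27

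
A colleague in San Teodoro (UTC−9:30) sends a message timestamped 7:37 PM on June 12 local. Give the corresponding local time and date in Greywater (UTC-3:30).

1:37 AM on June 13

In UTC: 7:37 PM + 9:30 = 5:07 AM on Jun 13.
Greywater is UTC−3:30: 5:07 AM − 3:30 = 1:37 AM on Jun 13.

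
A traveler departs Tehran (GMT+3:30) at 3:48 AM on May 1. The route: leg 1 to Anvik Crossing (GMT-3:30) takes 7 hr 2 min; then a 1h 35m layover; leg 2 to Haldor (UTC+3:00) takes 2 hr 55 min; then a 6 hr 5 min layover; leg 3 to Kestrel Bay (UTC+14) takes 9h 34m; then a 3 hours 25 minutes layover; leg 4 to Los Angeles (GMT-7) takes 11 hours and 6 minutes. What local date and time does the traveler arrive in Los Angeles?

Convert departure to UTC: 3:48 AM − 3:30 = 12:18 AM UTC on May 1.
Add 7 hours 2 minutes leg 1 → 7:20 AM UTC.
Add 1 hour 35 minutes layover in Anvik Crossing → 8:55 AM UTC.
Add 2 hours 55 minutes leg 2 → 11:50 AM UTC.
Add 6 hours and 5 minutes layover in Haldor → 5:55 PM UTC.
Add 9 hours 34 minutes leg 3 → 3:29 AM UTC (May 2).
Add 3 hours 25 minutes layover in Kestrel Bay → 6:54 AM UTC.
Add 11 hours 6 minutes leg 4 → 6:00 PM UTC.
Los Angeles is UTC−7:00, so local arrival = 6:00 PM − 7:00 = 11:00 AM on May 2.

11:00 AM on May 2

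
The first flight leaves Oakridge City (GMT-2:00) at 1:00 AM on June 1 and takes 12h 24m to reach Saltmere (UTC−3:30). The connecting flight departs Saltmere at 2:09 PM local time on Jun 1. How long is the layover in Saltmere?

Convert departure to UTC: 1:00 AM + 2:00 = 3:00 AM UTC on Jun 1.
Add 12 hours and 24 minutes flight time → 3:24 PM UTC.
Saltmere is UTC−3:30, so local arrival = 3:24 PM − 3:30 = 11:54 AM on Jun 1.
Layover = 2:09 PM − 11:54 AM = 2 hours 15 minutes.

2 hours 15 minutes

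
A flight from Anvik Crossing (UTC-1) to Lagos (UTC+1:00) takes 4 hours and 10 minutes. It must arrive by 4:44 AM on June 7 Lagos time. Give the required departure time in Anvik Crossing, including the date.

Target arrival in UTC: 4:44 AM − 1:00 = 3:44 AM on Jun 7.
Subtract 4 hours and 10 minutes → departure 11:34 PM UTC on Jun 6.
Anvik Crossing is UTC−1:00: 11:34 PM − 1:00 = 10:34 PM on Jun 6.

10:34 PM on Jun 6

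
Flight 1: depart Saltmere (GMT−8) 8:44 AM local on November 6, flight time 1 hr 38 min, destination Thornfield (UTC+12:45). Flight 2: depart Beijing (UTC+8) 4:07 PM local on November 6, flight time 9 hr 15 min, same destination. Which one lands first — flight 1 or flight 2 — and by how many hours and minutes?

Flight 1 in UTC: 8:44 AM + 8:00 = 4:44 PM on Nov 6.
+1 hour 38 minutes → arrive 6:22 PM UTC on Nov 6.
Flight 2 in UTC: 4:07 PM − 8:00 = 8:07 AM on Nov 6.
+9 hours 15 minutes → arrive 5:22 PM UTC on Nov 6.
Flight 2 lands earlier by 1 hour.

the second, by 1 hour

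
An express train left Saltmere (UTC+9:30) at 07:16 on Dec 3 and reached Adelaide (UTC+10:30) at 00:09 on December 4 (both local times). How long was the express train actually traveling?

15 hours 53 minutes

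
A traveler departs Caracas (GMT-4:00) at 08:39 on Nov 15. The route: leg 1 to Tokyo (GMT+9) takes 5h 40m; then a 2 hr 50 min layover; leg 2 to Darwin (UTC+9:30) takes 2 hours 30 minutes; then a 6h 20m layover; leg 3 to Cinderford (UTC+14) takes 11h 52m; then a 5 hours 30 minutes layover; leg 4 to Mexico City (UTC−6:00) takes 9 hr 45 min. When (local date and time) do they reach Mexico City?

03:06 on Nov 17

Convert departure to UTC: 08:39 + 4:00 = 12:39 UTC on Nov 15.
Add 5 hours and 40 minutes leg 1 → 18:19 UTC.
Add 2 hours and 50 minutes layover in Tokyo → 21:09 UTC.
Add 2 hours and 30 minutes leg 2 → 23:39 UTC.
Add 6 hours 20 minutes layover in Darwin → 05:59 UTC (Nov 16).
Add 11 hours and 52 minutes leg 3 → 17:51 UTC.
Add 5 hours and 30 minutes layover in Cinderford → 23:21 UTC.
Add 9 hours and 45 minutes leg 4 → 09:06 UTC (Nov 17).
Mexico City is UTC−6:00, so local arrival = 09:06 − 6:00 = 03:06 on Nov 17.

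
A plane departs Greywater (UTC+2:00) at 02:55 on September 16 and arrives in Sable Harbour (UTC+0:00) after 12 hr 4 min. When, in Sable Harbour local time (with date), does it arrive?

12:59 on September 16

Sable Harbour is 2:00 behind Greywater.
After 12 hours and 4 minutes it is 14:59 in Greywater.
Shift by the zone difference: 14:59 − 2:00 = 12:59 on Sep 16 in Sable Harbour.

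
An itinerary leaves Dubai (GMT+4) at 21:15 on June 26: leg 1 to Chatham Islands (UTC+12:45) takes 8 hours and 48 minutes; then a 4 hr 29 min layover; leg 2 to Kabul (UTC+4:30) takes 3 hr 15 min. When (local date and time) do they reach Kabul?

14:17 on June 27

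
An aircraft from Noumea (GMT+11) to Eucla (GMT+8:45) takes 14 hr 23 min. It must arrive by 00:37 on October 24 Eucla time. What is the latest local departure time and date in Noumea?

12:29 on Oct 23

Target arrival in UTC: 00:37 − 8:45 = 15:52 on Oct 23.
Subtract 14 hours 23 minutes → departure 01:29 UTC on Oct 23.
Noumea is UTC+11:00: 01:29 + 11:00 = 12:29 on Oct 23.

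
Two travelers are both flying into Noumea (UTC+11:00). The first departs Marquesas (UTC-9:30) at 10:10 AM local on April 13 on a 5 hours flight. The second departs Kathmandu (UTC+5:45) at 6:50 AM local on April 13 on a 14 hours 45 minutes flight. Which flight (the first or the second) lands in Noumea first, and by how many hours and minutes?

the second, by 8 hours 50 minutes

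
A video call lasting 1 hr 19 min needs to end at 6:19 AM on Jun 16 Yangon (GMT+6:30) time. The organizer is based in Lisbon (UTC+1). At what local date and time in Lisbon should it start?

Target end time in UTC: 6:19 AM − 6:30 = 11:49 PM on Jun 15.
Subtract 1 hour and 19 minutes → start 10:30 PM UTC on Jun 15.
Lisbon is UTC+1:00: 10:30 PM + 1:00 = 11:30 PM on Jun 15.

11:30 PM on Jun 15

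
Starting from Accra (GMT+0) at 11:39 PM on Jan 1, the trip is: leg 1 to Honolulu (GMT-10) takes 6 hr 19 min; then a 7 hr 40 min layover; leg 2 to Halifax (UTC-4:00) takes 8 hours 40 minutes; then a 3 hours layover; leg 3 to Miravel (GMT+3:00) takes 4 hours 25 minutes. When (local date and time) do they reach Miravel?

Accra is at UTC+0, so departure is already 11:39 PM UTC on Jan 1.
Add 6 hours and 19 minutes leg 1 → 5:58 AM UTC (Jan 2).
Add 7 hours 40 minutes layover in Honolulu → 1:38 PM UTC.
Add 8 hours and 40 minutes leg 2 → 10:18 PM UTC.
Add 3 hours layover in Halifax → 1:18 AM UTC (Jan 3).
Add 4 hours 25 minutes leg 3 → 5:43 AM UTC.
Miravel is UTC+3:00, so local arrival = 5:43 AM + 3:00 = 8:43 AM on Jan 3.

8:43 AM on January 3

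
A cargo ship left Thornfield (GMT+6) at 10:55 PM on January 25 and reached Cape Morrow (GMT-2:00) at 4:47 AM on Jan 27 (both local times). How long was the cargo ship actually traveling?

Departure in UTC: 10:55 PM − 6:00 = 4:55 PM on Jan 25.
Arrival in UTC: 4:47 AM + 2:00 = 6:47 AM on Jan 27.
Elapsed = 6:47 AM − 4:55 PM (+2 days) = 37 hours 52 minutes.

37 hours 52 minutes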